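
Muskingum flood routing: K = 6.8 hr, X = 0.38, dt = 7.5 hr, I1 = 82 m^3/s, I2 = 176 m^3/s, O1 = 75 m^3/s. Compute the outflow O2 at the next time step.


Muskingum coefficients:
denom = 2*K*(1-X) + dt = 2*6.8*(1-0.38) + 7.5 = 15.932.
C0 = (dt - 2*K*X)/denom = (7.5 - 2*6.8*0.38)/15.932 = 0.1464.
C1 = (dt + 2*K*X)/denom = (7.5 + 2*6.8*0.38)/15.932 = 0.7951.
C2 = (2*K*(1-X) - dt)/denom = 0.0585.
O2 = C0*I2 + C1*I1 + C2*O1
   = 0.1464*176 + 0.7951*82 + 0.0585*75
   = 95.35 m^3/s.

95.35


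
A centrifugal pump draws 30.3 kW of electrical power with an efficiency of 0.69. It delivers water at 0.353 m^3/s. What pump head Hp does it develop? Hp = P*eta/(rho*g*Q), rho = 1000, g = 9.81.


Pump head formula: Hp = P * eta / (rho * g * Q).
Numerator: P * eta = 30.3 * 1000 * 0.69 = 20907.0 W.
Denominator: rho * g * Q = 1000 * 9.81 * 0.353 = 3462.93.
Hp = 20907.0 / 3462.93 = 6.04 m.

6.04


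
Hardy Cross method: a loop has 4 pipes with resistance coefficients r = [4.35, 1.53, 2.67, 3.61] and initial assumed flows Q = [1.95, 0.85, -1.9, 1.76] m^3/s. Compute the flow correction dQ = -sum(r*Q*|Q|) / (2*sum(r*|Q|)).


Numerator terms (r*Q*|Q|): 4.35*1.95*|1.95| = 16.5409; 1.53*0.85*|0.85| = 1.1054; 2.67*-1.9*|-1.9| = -9.6387; 3.61*1.76*|1.76| = 11.1823.
Sum of numerator = 19.1899.
Denominator terms (r*|Q|): 4.35*|1.95| = 8.4825; 1.53*|0.85| = 1.3005; 2.67*|-1.9| = 5.073; 3.61*|1.76| = 6.3536.
2 * sum of denominator = 2 * 21.2096 = 42.4192.
dQ = -19.1899 / 42.4192 = -0.4524 m^3/s.

-0.4524


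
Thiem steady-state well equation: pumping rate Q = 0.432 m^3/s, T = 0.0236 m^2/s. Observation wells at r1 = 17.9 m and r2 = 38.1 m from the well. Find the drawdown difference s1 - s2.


Thiem equation: s1 - s2 = Q/(2*pi*T) * ln(r2/r1).
ln(r2/r1) = ln(38.1/17.9) = 0.7554.
Q/(2*pi*T) = 0.432 / (2*pi*0.0236) = 0.432 / 0.1483 = 2.9133.
s1 - s2 = 2.9133 * 0.7554 = 2.2008 m.

2.2008


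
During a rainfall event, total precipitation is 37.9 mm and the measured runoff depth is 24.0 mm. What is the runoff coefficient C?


The runoff coefficient C = runoff depth / rainfall depth.
C = 24.0 / 37.9
  = 0.6332.

0.6332


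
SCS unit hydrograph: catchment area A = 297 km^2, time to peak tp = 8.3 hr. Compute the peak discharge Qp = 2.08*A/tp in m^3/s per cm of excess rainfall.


SCS formula: Qp = 2.08 * A / tp.
Qp = 2.08 * 297 / 8.3
   = 617.76 / 8.3
   = 74.43 m^3/s per cm.

74.43


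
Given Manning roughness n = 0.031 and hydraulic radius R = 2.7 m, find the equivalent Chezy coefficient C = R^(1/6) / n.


The Chezy coefficient relates to Manning's n through C = R^(1/6) / n.
R^(1/6) = 2.7^(1/6) = 1.180032.
C = 1.180032 / 0.031 = 38.07 m^(1/2)/s.

38.07


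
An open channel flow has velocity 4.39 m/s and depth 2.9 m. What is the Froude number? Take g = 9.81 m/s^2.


The Froude number is defined as Fr = V / sqrt(g*y).
g*y = 9.81 * 2.9 = 28.449.
sqrt(g*y) = sqrt(28.449) = 5.3338.
Fr = 4.39 / 5.3338 = 0.8231.

0.8231


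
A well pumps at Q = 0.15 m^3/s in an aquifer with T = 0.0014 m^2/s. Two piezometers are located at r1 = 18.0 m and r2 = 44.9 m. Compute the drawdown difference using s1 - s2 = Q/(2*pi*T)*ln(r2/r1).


Thiem equation: s1 - s2 = Q/(2*pi*T) * ln(r2/r1).
ln(r2/r1) = ln(44.9/18.0) = 0.9141.
Q/(2*pi*T) = 0.15 / (2*pi*0.0014) = 0.15 / 0.0088 = 17.0523.
s1 - s2 = 17.0523 * 0.9141 = 15.5869 m.

15.5869


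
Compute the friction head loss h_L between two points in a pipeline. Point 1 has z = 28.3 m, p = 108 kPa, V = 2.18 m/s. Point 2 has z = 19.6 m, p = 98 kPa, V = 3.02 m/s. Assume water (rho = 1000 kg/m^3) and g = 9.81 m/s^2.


Total head at each section: H = z + p/(rho*g) + V^2/(2g).
H1 = 28.3 + 108*1000/(1000*9.81) + 2.18^2/(2*9.81)
   = 28.3 + 11.009 + 0.2422
   = 39.551 m.
H2 = 19.6 + 98*1000/(1000*9.81) + 3.02^2/(2*9.81)
   = 19.6 + 9.99 + 0.4649
   = 30.055 m.
h_L = H1 - H2 = 39.551 - 30.055 = 9.497 m.

9.497


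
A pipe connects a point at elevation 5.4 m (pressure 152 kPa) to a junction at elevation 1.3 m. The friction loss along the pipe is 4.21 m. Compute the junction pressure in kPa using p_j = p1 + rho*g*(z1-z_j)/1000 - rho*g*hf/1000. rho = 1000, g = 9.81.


Junction pressure: p_j = p1 + rho*g*(z1 - z_j)/1000 - rho*g*hf/1000.
Elevation term = 1000*9.81*(5.4 - 1.3)/1000 = 40.221 kPa.
Friction term = 1000*9.81*4.21/1000 = 41.3 kPa.
p_j = 152 + 40.221 - 41.3 = 150.92 kPa.

150.92


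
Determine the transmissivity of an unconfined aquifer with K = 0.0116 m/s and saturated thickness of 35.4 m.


Transmissivity is defined as T = K * h.
T = 0.0116 * 35.4
  = 0.4106 m^2/s.

0.4106


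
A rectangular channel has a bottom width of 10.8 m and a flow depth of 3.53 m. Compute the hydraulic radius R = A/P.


For a rectangular section:
Flow area A = b * y = 10.8 * 3.53 = 38.12 m^2.
Wetted perimeter P = b + 2y = 10.8 + 2*3.53 = 17.86 m.
Hydraulic radius R = A/P = 38.12 / 17.86 = 2.1346 m.

2.1346


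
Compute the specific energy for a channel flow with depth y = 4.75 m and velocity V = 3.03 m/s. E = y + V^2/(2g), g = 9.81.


Specific energy E = y + V^2/(2g).
Velocity head = V^2/(2g) = 3.03^2 / (2*9.81) = 9.1809 / 19.62 = 0.4679 m.
E = 4.75 + 0.4679 = 5.2179 m.

5.2179


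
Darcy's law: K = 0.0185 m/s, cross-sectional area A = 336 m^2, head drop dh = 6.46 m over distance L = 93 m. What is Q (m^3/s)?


Darcy's law: Q = K * A * i, where i = dh/L.
Hydraulic gradient i = 6.46 / 93 = 0.069462.
Q = 0.0185 * 336 * 0.069462
  = 0.4318 m^3/s.

0.4318


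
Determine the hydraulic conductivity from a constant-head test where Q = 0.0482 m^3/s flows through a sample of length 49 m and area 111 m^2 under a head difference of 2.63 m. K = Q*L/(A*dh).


From K = Q*L / (A*dh):
Numerator: Q*L = 0.0482 * 49 = 2.3618.
Denominator: A*dh = 111 * 2.63 = 291.93.
K = 2.3618 / 291.93 = 0.00809 m/s.

0.00809


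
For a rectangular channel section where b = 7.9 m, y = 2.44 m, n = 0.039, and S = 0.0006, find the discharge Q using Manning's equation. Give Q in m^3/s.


For a rectangular channel, the cross-sectional area A = b * y = 7.9 * 2.44 = 19.28 m^2.
The wetted perimeter P = b + 2y = 7.9 + 2*2.44 = 12.78 m.
Hydraulic radius R = A/P = 19.28/12.78 = 1.5083 m.
Velocity V = (1/n)*R^(2/3)*S^(1/2) = (1/0.039)*1.5083^(2/3)*0.0006^(1/2) = 0.826 m/s.
Discharge Q = A * V = 19.28 * 0.826 = 15.923 m^3/s.

15.923


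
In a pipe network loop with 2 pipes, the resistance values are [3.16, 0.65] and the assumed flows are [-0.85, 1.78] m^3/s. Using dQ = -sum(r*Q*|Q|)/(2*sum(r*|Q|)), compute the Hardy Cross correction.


Numerator terms (r*Q*|Q|): 3.16*-0.85*|-0.85| = -2.2831; 0.65*1.78*|1.78| = 2.0595.
Sum of numerator = -0.2236.
Denominator terms (r*|Q|): 3.16*|-0.85| = 2.686; 0.65*|1.78| = 1.157.
2 * sum of denominator = 2 * 3.843 = 7.686.
dQ = --0.2236 / 7.686 = 0.0291 m^3/s.

0.0291


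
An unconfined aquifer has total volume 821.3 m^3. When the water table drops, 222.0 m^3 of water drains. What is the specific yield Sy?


Specific yield Sy = Volume drained / Total volume.
Sy = 222.0 / 821.3
   = 0.2703.

0.2703


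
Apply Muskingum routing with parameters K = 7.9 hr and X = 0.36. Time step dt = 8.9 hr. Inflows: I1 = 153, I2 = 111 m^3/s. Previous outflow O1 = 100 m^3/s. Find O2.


Muskingum coefficients:
denom = 2*K*(1-X) + dt = 2*7.9*(1-0.36) + 8.9 = 19.012.
C0 = (dt - 2*K*X)/denom = (8.9 - 2*7.9*0.36)/19.012 = 0.1689.
C1 = (dt + 2*K*X)/denom = (8.9 + 2*7.9*0.36)/19.012 = 0.7673.
C2 = (2*K*(1-X) - dt)/denom = 0.0637.
O2 = C0*I2 + C1*I1 + C2*O1
   = 0.1689*111 + 0.7673*153 + 0.0637*100
   = 142.53 m^3/s.

142.53


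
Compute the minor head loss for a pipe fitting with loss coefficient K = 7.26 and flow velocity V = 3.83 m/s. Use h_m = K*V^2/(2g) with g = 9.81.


Minor loss formula: h_m = K * V^2/(2g).
V^2 = 3.83^2 = 14.6689.
V^2/(2g) = 14.6689 / 19.62 = 0.7477 m.
h_m = 7.26 * 0.7477 = 5.4279 m.

5.4279


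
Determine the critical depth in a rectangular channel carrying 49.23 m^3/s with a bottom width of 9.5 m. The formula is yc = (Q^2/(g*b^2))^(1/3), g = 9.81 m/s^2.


Using yc = (Q^2 / (g * b^2))^(1/3):
Q^2 = 49.23^2 = 2423.59.
g * b^2 = 9.81 * 9.5^2 = 9.81 * 90.25 = 885.35.
Q^2 / (g*b^2) = 2423.59 / 885.35 = 2.7374.
yc = 2.7374^(1/3) = 1.3989 m.

1.3989


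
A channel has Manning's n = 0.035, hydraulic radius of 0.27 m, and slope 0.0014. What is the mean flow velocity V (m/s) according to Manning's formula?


Manning's equation gives V = (1/n) * R^(2/3) * S^(1/2).
First, compute R^(2/3) = 0.27^(2/3) = 0.4177.
Next, S^(1/2) = 0.0014^(1/2) = 0.037417.
Then 1/n = 1/0.035 = 28.57.
V = 28.57 * 0.4177 * 0.037417 = 0.4466 m/s.

0.4466


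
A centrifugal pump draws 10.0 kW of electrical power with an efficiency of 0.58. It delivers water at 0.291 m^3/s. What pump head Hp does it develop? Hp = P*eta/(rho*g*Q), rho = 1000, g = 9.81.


Pump head formula: Hp = P * eta / (rho * g * Q).
Numerator: P * eta = 10.0 * 1000 * 0.58 = 5800.0 W.
Denominator: rho * g * Q = 1000 * 9.81 * 0.291 = 2854.71.
Hp = 5800.0 / 2854.71 = 2.03 m.

2.03


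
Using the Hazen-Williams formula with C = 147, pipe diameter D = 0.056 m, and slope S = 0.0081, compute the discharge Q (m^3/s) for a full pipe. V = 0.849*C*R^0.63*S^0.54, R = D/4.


For a full circular pipe, R = D/4 = 0.056/4 = 0.014 m.
V = 0.849 * 147 * 0.014^0.63 * 0.0081^0.54
  = 0.849 * 147 * 0.06793 * 0.07423
  = 0.6293 m/s.
Pipe area A = pi*D^2/4 = pi*0.056^2/4 = 0.0025 m^2.
Q = A * V = 0.0025 * 0.6293 = 0.0016 m^3/s.

0.0016


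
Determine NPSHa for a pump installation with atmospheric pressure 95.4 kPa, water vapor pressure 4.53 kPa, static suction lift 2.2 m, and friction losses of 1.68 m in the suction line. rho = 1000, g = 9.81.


NPSHa = p_atm/(rho*g) - z_s - hf_s - p_vap/(rho*g).
p_atm/(rho*g) = 95.4*1000 / (1000*9.81) = 9.725 m.
p_vap/(rho*g) = 4.53*1000 / (1000*9.81) = 0.462 m.
NPSHa = 9.725 - 2.2 - 1.68 - 0.462
      = 5.38 m.

5.38


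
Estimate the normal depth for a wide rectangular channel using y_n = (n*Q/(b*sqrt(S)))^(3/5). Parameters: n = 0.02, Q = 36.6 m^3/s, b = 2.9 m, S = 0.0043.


We use the wide-channel approximation y_n = (n*Q/(b*sqrt(S)))^(3/5).
sqrt(S) = sqrt(0.0043) = 0.065574.
Numerator: n*Q = 0.02 * 36.6 = 0.732.
Denominator: b*sqrt(S) = 2.9 * 0.065574 = 0.190165.
arg = 3.8493.
y_n = 3.8493^(3/5) = 2.2451 m.

2.2451


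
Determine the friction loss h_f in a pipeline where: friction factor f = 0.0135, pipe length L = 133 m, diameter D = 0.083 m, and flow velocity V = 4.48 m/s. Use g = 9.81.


Darcy-Weisbach equation: h_f = f * (L/D) * V^2/(2g).
f * L/D = 0.0135 * 133/0.083 = 21.6325.
V^2/(2g) = 4.48^2 / (2*9.81) = 20.0704 / 19.62 = 1.023 m.
h_f = 21.6325 * 1.023 = 22.129 m.

22.129


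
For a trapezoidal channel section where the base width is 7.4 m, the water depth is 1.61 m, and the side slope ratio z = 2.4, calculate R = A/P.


For a trapezoidal section with side slope z:
A = (b + z*y)*y = (7.4 + 2.4*1.61)*1.61 = 18.135 m^2.
P = b + 2*y*sqrt(1 + z^2) = 7.4 + 2*1.61*sqrt(1 + 2.4^2) = 15.772 m.
R = A/P = 18.135 / 15.772 = 1.1498 m.

1.1498


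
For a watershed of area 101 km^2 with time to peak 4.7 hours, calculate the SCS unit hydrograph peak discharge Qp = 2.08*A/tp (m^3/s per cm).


SCS formula: Qp = 2.08 * A / tp.
Qp = 2.08 * 101 / 4.7
   = 210.08 / 4.7
   = 44.7 m^3/s per cm.

44.7


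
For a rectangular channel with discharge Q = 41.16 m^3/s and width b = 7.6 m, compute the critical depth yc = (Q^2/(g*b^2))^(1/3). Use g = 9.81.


Using yc = (Q^2 / (g * b^2))^(1/3):
Q^2 = 41.16^2 = 1694.15.
g * b^2 = 9.81 * 7.6^2 = 9.81 * 57.76 = 566.63.
Q^2 / (g*b^2) = 1694.15 / 566.63 = 2.9899.
yc = 2.9899^(1/3) = 1.4406 m.

1.4406


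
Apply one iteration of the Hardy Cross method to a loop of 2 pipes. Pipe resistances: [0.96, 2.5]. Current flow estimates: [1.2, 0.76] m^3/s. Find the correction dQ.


Numerator terms (r*Q*|Q|): 0.96*1.2*|1.2| = 1.3824; 2.5*0.76*|0.76| = 1.444.
Sum of numerator = 2.8264.
Denominator terms (r*|Q|): 0.96*|1.2| = 1.152; 2.5*|0.76| = 1.9.
2 * sum of denominator = 2 * 3.052 = 6.104.
dQ = -2.8264 / 6.104 = -0.463 m^3/s.

-0.463


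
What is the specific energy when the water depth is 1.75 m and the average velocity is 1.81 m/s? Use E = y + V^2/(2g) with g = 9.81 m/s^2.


Specific energy E = y + V^2/(2g).
Velocity head = V^2/(2g) = 1.81^2 / (2*9.81) = 3.2761 / 19.62 = 0.167 m.
E = 1.75 + 0.167 = 1.917 m.

1.917


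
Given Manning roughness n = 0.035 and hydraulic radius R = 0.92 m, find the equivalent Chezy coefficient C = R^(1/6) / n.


The Chezy coefficient relates to Manning's n through C = R^(1/6) / n.
R^(1/6) = 0.92^(1/6) = 0.986199.
C = 0.986199 / 0.035 = 28.18 m^(1/2)/s.

28.18


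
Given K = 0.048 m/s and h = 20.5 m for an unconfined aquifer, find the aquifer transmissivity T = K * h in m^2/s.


Transmissivity is defined as T = K * h.
T = 0.048 * 20.5
  = 0.984 m^2/s.

0.984


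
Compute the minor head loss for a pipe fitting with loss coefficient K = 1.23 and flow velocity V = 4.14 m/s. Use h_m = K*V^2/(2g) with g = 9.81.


Minor loss formula: h_m = K * V^2/(2g).
V^2 = 4.14^2 = 17.1396.
V^2/(2g) = 17.1396 / 19.62 = 0.8736 m.
h_m = 1.23 * 0.8736 = 1.0745 m.

1.0745


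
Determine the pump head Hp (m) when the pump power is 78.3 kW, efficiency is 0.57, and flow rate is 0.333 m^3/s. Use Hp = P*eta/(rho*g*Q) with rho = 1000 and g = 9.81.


Pump head formula: Hp = P * eta / (rho * g * Q).
Numerator: P * eta = 78.3 * 1000 * 0.57 = 44631.0 W.
Denominator: rho * g * Q = 1000 * 9.81 * 0.333 = 3266.73.
Hp = 44631.0 / 3266.73 = 13.66 m.

13.66


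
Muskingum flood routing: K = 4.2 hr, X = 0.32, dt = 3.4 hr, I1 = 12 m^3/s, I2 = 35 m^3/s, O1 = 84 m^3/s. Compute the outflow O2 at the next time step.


Muskingum coefficients:
denom = 2*K*(1-X) + dt = 2*4.2*(1-0.32) + 3.4 = 9.112.
C0 = (dt - 2*K*X)/denom = (3.4 - 2*4.2*0.32)/9.112 = 0.0781.
C1 = (dt + 2*K*X)/denom = (3.4 + 2*4.2*0.32)/9.112 = 0.6681.
C2 = (2*K*(1-X) - dt)/denom = 0.2537.
O2 = C0*I2 + C1*I1 + C2*O1
   = 0.0781*35 + 0.6681*12 + 0.2537*84
   = 32.07 m^3/s.

32.07


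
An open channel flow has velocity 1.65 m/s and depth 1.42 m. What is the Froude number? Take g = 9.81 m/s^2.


The Froude number is defined as Fr = V / sqrt(g*y).
g*y = 9.81 * 1.42 = 13.9302.
sqrt(g*y) = sqrt(13.9302) = 3.7323.
Fr = 1.65 / 3.7323 = 0.4421.

0.4421


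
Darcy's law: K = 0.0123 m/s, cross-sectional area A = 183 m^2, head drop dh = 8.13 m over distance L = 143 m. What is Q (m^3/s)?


Darcy's law: Q = K * A * i, where i = dh/L.
Hydraulic gradient i = 8.13 / 143 = 0.056853.
Q = 0.0123 * 183 * 0.056853
  = 0.128 m^3/s.

0.128


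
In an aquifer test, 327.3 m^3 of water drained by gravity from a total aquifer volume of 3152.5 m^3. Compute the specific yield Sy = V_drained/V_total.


Specific yield Sy = Volume drained / Total volume.
Sy = 327.3 / 3152.5
   = 0.1038.

0.1038


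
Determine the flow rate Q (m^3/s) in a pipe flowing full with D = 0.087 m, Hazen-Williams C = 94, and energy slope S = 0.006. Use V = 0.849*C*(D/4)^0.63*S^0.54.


For a full circular pipe, R = D/4 = 0.087/4 = 0.0217 m.
V = 0.849 * 94 * 0.0217^0.63 * 0.006^0.54
  = 0.849 * 94 * 0.08966 * 0.063125
  = 0.4517 m/s.
Pipe area A = pi*D^2/4 = pi*0.087^2/4 = 0.0059 m^2.
Q = A * V = 0.0059 * 0.4517 = 0.0027 m^3/s.

0.0027


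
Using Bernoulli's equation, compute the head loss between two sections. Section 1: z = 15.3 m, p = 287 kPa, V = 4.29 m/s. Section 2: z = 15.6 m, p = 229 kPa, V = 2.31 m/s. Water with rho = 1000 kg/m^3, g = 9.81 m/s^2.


Total head at each section: H = z + p/(rho*g) + V^2/(2g).
H1 = 15.3 + 287*1000/(1000*9.81) + 4.29^2/(2*9.81)
   = 15.3 + 29.256 + 0.938
   = 45.494 m.
H2 = 15.6 + 229*1000/(1000*9.81) + 2.31^2/(2*9.81)
   = 15.6 + 23.344 + 0.272
   = 39.215 m.
h_L = H1 - H2 = 45.494 - 39.215 = 6.278 m.

6.278


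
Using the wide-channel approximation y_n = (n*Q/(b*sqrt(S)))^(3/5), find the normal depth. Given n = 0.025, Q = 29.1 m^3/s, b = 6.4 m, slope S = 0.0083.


We use the wide-channel approximation y_n = (n*Q/(b*sqrt(S)))^(3/5).
sqrt(S) = sqrt(0.0083) = 0.091104.
Numerator: n*Q = 0.025 * 29.1 = 0.7275.
Denominator: b*sqrt(S) = 6.4 * 0.091104 = 0.583066.
arg = 1.2477.
y_n = 1.2477^(3/5) = 1.142 m.

1.142


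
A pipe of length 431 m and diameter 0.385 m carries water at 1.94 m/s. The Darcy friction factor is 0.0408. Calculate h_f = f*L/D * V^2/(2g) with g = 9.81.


Darcy-Weisbach equation: h_f = f * (L/D) * V^2/(2g).
f * L/D = 0.0408 * 431/0.385 = 45.6748.
V^2/(2g) = 1.94^2 / (2*9.81) = 3.7636 / 19.62 = 0.1918 m.
h_f = 45.6748 * 0.1918 = 8.762 m.

8.762


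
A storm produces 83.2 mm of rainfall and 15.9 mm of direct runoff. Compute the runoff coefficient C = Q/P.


The runoff coefficient C = runoff depth / rainfall depth.
C = 15.9 / 83.2
  = 0.1911.

0.1911


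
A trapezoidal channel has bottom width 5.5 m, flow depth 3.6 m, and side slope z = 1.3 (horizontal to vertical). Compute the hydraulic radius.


For a trapezoidal section with side slope z:
A = (b + z*y)*y = (5.5 + 1.3*3.6)*3.6 = 36.648 m^2.
P = b + 2*y*sqrt(1 + z^2) = 5.5 + 2*3.6*sqrt(1 + 1.3^2) = 17.309 m.
R = A/P = 36.648 / 17.309 = 2.1173 m.

2.1173


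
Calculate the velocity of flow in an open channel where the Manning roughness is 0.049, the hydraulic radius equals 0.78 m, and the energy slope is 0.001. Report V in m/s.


Manning's equation gives V = (1/n) * R^(2/3) * S^(1/2).
First, compute R^(2/3) = 0.78^(2/3) = 0.8474.
Next, S^(1/2) = 0.001^(1/2) = 0.031623.
Then 1/n = 1/0.049 = 20.41.
V = 20.41 * 0.8474 * 0.031623 = 0.5468 m/s.

0.5468


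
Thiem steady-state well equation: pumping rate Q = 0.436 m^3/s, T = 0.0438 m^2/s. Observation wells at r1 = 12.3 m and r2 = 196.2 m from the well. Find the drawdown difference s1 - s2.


Thiem equation: s1 - s2 = Q/(2*pi*T) * ln(r2/r1).
ln(r2/r1) = ln(196.2/12.3) = 2.7695.
Q/(2*pi*T) = 0.436 / (2*pi*0.0438) = 0.436 / 0.2752 = 1.5843.
s1 - s2 = 1.5843 * 2.7695 = 4.3877 m.

4.3877


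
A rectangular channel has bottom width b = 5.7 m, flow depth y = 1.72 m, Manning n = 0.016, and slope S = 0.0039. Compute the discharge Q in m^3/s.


For a rectangular channel, the cross-sectional area A = b * y = 5.7 * 1.72 = 9.8 m^2.
The wetted perimeter P = b + 2y = 5.7 + 2*1.72 = 9.14 m.
Hydraulic radius R = A/P = 9.8/9.14 = 1.0726 m.
Velocity V = (1/n)*R^(2/3)*S^(1/2) = (1/0.016)*1.0726^(2/3)*0.0039^(1/2) = 4.0899 m/s.
Discharge Q = A * V = 9.8 * 4.0899 = 40.098 m^3/s.

40.098


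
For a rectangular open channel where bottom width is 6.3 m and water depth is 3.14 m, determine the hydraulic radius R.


For a rectangular section:
Flow area A = b * y = 6.3 * 3.14 = 19.78 m^2.
Wetted perimeter P = b + 2y = 6.3 + 2*3.14 = 12.58 m.
Hydraulic radius R = A/P = 19.78 / 12.58 = 1.5725 m.

1.5725


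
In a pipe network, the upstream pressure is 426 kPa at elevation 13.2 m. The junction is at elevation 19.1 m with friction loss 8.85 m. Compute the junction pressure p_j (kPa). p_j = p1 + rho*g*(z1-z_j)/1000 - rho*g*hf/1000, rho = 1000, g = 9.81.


Junction pressure: p_j = p1 + rho*g*(z1 - z_j)/1000 - rho*g*hf/1000.
Elevation term = 1000*9.81*(13.2 - 19.1)/1000 = -57.879 kPa.
Friction term = 1000*9.81*8.85/1000 = 86.819 kPa.
p_j = 426 + -57.879 - 86.819 = 281.3 kPa.

281.3


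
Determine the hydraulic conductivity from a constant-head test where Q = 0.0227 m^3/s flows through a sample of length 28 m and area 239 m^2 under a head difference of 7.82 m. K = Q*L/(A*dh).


From K = Q*L / (A*dh):
Numerator: Q*L = 0.0227 * 28 = 0.6356.
Denominator: A*dh = 239 * 7.82 = 1868.98.
K = 0.6356 / 1868.98 = 0.00034 m/s.

0.00034


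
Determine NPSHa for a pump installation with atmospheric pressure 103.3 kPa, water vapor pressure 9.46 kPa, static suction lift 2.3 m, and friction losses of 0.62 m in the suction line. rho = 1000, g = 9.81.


NPSHa = p_atm/(rho*g) - z_s - hf_s - p_vap/(rho*g).
p_atm/(rho*g) = 103.3*1000 / (1000*9.81) = 10.53 m.
p_vap/(rho*g) = 9.46*1000 / (1000*9.81) = 0.964 m.
NPSHa = 10.53 - 2.3 - 0.62 - 0.964
      = 6.65 m.

6.65


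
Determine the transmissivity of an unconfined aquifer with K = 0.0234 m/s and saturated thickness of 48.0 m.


Transmissivity is defined as T = K * h.
T = 0.0234 * 48.0
  = 1.1232 m^2/s.

1.1232


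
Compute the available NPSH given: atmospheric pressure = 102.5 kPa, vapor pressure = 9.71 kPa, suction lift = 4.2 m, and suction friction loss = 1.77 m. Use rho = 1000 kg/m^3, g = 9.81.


NPSHa = p_atm/(rho*g) - z_s - hf_s - p_vap/(rho*g).
p_atm/(rho*g) = 102.5*1000 / (1000*9.81) = 10.449 m.
p_vap/(rho*g) = 9.71*1000 / (1000*9.81) = 0.99 m.
NPSHa = 10.449 - 4.2 - 1.77 - 0.99
      = 3.49 m.

3.49


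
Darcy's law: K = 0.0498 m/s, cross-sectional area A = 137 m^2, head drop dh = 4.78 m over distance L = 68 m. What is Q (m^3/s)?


Darcy's law: Q = K * A * i, where i = dh/L.
Hydraulic gradient i = 4.78 / 68 = 0.070294.
Q = 0.0498 * 137 * 0.070294
  = 0.4796 m^3/s.

0.4796


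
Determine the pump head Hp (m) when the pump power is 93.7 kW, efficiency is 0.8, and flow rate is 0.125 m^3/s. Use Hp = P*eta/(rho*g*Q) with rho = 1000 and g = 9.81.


Pump head formula: Hp = P * eta / (rho * g * Q).
Numerator: P * eta = 93.7 * 1000 * 0.8 = 74960.0 W.
Denominator: rho * g * Q = 1000 * 9.81 * 0.125 = 1226.25.
Hp = 74960.0 / 1226.25 = 61.13 m.

61.13


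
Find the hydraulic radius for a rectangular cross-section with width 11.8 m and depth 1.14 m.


For a rectangular section:
Flow area A = b * y = 11.8 * 1.14 = 13.45 m^2.
Wetted perimeter P = b + 2y = 11.8 + 2*1.14 = 14.08 m.
Hydraulic radius R = A/P = 13.45 / 14.08 = 0.9554 m.

0.9554


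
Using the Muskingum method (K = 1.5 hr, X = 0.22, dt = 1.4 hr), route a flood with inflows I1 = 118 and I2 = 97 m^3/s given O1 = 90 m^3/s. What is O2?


Muskingum coefficients:
denom = 2*K*(1-X) + dt = 2*1.5*(1-0.22) + 1.4 = 3.74.
C0 = (dt - 2*K*X)/denom = (1.4 - 2*1.5*0.22)/3.74 = 0.1979.
C1 = (dt + 2*K*X)/denom = (1.4 + 2*1.5*0.22)/3.74 = 0.5508.
C2 = (2*K*(1-X) - dt)/denom = 0.2513.
O2 = C0*I2 + C1*I1 + C2*O1
   = 0.1979*97 + 0.5508*118 + 0.2513*90
   = 106.81 m^3/s.

106.81


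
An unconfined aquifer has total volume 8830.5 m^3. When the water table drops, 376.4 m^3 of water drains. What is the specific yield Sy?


Specific yield Sy = Volume drained / Total volume.
Sy = 376.4 / 8830.5
   = 0.0426.

0.0426


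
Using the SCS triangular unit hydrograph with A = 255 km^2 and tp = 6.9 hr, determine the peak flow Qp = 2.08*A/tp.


SCS formula: Qp = 2.08 * A / tp.
Qp = 2.08 * 255 / 6.9
   = 530.4 / 6.9
   = 76.87 m^3/s per cm.

76.87


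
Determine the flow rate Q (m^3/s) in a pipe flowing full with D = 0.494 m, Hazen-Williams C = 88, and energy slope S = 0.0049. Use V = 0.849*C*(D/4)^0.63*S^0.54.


For a full circular pipe, R = D/4 = 0.494/4 = 0.1235 m.
V = 0.849 * 88 * 0.1235^0.63 * 0.0049^0.54
  = 0.849 * 88 * 0.267763 * 0.056586
  = 1.132 m/s.
Pipe area A = pi*D^2/4 = pi*0.494^2/4 = 0.1917 m^2.
Q = A * V = 0.1917 * 1.132 = 0.217 m^3/s.

0.217


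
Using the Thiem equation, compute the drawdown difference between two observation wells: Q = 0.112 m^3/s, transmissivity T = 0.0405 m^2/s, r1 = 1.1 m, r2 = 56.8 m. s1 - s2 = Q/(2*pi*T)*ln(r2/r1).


Thiem equation: s1 - s2 = Q/(2*pi*T) * ln(r2/r1).
ln(r2/r1) = ln(56.8/1.1) = 3.9442.
Q/(2*pi*T) = 0.112 / (2*pi*0.0405) = 0.112 / 0.2545 = 0.4401.
s1 - s2 = 0.4401 * 3.9442 = 1.736 m.

1.736


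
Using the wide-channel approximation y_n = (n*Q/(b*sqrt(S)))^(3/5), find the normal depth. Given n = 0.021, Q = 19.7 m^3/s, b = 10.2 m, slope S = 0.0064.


We use the wide-channel approximation y_n = (n*Q/(b*sqrt(S)))^(3/5).
sqrt(S) = sqrt(0.0064) = 0.08.
Numerator: n*Q = 0.021 * 19.7 = 0.4137.
Denominator: b*sqrt(S) = 10.2 * 0.08 = 0.816.
arg = 0.507.
y_n = 0.507^(3/5) = 0.6653 m.

0.6653


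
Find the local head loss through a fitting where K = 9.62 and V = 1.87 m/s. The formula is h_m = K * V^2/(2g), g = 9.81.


Minor loss formula: h_m = K * V^2/(2g).
V^2 = 1.87^2 = 3.4969.
V^2/(2g) = 3.4969 / 19.62 = 0.1782 m.
h_m = 9.62 * 0.1782 = 1.7146 m.

1.7146


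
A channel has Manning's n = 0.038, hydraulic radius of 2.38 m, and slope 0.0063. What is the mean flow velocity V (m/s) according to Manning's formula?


Manning's equation gives V = (1/n) * R^(2/3) * S^(1/2).
First, compute R^(2/3) = 2.38^(2/3) = 1.7826.
Next, S^(1/2) = 0.0063^(1/2) = 0.079373.
Then 1/n = 1/0.038 = 26.32.
V = 26.32 * 1.7826 * 0.079373 = 3.7234 m/s.

3.7234


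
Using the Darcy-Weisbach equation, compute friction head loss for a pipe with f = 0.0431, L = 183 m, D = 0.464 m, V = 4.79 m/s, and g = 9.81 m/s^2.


Darcy-Weisbach equation: h_f = f * (L/D) * V^2/(2g).
f * L/D = 0.0431 * 183/0.464 = 16.9985.
V^2/(2g) = 4.79^2 / (2*9.81) = 22.9441 / 19.62 = 1.1694 m.
h_f = 16.9985 * 1.1694 = 19.878 m.

19.878


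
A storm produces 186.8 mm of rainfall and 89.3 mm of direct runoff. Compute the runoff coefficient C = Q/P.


The runoff coefficient C = runoff depth / rainfall depth.
C = 89.3 / 186.8
  = 0.4781.

0.4781


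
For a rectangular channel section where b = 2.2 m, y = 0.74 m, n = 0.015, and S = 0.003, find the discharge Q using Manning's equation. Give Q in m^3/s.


For a rectangular channel, the cross-sectional area A = b * y = 2.2 * 0.74 = 1.63 m^2.
The wetted perimeter P = b + 2y = 2.2 + 2*0.74 = 3.68 m.
Hydraulic radius R = A/P = 1.63/3.68 = 0.4424 m.
Velocity V = (1/n)*R^(2/3)*S^(1/2) = (1/0.015)*0.4424^(2/3)*0.003^(1/2) = 2.12 m/s.
Discharge Q = A * V = 1.63 * 2.12 = 3.451 m^3/s.

3.451


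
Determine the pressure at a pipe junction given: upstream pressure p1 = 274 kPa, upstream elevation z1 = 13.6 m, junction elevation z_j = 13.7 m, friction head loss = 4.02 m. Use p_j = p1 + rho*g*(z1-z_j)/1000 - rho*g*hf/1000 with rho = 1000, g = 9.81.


Junction pressure: p_j = p1 + rho*g*(z1 - z_j)/1000 - rho*g*hf/1000.
Elevation term = 1000*9.81*(13.6 - 13.7)/1000 = -0.981 kPa.
Friction term = 1000*9.81*4.02/1000 = 39.436 kPa.
p_j = 274 + -0.981 - 39.436 = 233.58 kPa.

233.58


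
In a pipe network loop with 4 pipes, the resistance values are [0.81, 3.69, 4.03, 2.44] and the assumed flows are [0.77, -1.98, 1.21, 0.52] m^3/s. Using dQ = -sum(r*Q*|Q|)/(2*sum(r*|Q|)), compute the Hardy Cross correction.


Numerator terms (r*Q*|Q|): 0.81*0.77*|0.77| = 0.4802; 3.69*-1.98*|-1.98| = -14.4663; 4.03*1.21*|1.21| = 5.9003; 2.44*0.52*|0.52| = 0.6598.
Sum of numerator = -7.4259.
Denominator terms (r*|Q|): 0.81*|0.77| = 0.6237; 3.69*|-1.98| = 7.3062; 4.03*|1.21| = 4.8763; 2.44*|0.52| = 1.2688.
2 * sum of denominator = 2 * 14.075 = 28.15.
dQ = --7.4259 / 28.15 = 0.2638 m^3/s.

0.2638


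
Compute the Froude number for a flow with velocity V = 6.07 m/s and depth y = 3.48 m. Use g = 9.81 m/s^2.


The Froude number is defined as Fr = V / sqrt(g*y).
g*y = 9.81 * 3.48 = 34.1388.
sqrt(g*y) = sqrt(34.1388) = 5.8428.
Fr = 6.07 / 5.8428 = 1.0389.

1.0389


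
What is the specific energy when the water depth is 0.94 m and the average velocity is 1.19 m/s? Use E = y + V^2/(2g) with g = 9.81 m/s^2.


Specific energy E = y + V^2/(2g).
Velocity head = V^2/(2g) = 1.19^2 / (2*9.81) = 1.4161 / 19.62 = 0.0722 m.
E = 0.94 + 0.0722 = 1.0122 m.

1.0122


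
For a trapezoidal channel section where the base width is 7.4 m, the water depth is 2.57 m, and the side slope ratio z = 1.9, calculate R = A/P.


For a trapezoidal section with side slope z:
A = (b + z*y)*y = (7.4 + 1.9*2.57)*2.57 = 31.567 m^2.
P = b + 2*y*sqrt(1 + z^2) = 7.4 + 2*2.57*sqrt(1 + 1.9^2) = 18.436 m.
R = A/P = 31.567 / 18.436 = 1.7123 m.

1.7123


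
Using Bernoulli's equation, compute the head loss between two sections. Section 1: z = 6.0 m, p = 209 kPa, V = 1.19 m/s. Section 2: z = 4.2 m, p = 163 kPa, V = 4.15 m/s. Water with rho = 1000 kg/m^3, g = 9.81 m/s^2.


Total head at each section: H = z + p/(rho*g) + V^2/(2g).
H1 = 6.0 + 209*1000/(1000*9.81) + 1.19^2/(2*9.81)
   = 6.0 + 21.305 + 0.0722
   = 27.377 m.
H2 = 4.2 + 163*1000/(1000*9.81) + 4.15^2/(2*9.81)
   = 4.2 + 16.616 + 0.8778
   = 21.694 m.
h_L = H1 - H2 = 27.377 - 21.694 = 5.683 m.

5.683


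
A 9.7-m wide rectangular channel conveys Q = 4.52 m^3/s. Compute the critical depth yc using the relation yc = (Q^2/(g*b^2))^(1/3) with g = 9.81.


Using yc = (Q^2 / (g * b^2))^(1/3):
Q^2 = 4.52^2 = 20.43.
g * b^2 = 9.81 * 9.7^2 = 9.81 * 94.09 = 923.02.
Q^2 / (g*b^2) = 20.43 / 923.02 = 0.0221.
yc = 0.0221^(1/3) = 0.2808 m.

0.2808


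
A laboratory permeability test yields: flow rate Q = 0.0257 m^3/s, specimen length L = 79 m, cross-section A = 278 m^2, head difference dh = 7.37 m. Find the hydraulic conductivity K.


From K = Q*L / (A*dh):
Numerator: Q*L = 0.0257 * 79 = 2.0303.
Denominator: A*dh = 278 * 7.37 = 2048.86.
K = 2.0303 / 2048.86 = 0.000991 m/s.

0.000991


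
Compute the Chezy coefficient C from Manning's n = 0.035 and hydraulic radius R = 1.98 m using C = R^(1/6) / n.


The Chezy coefficient relates to Manning's n through C = R^(1/6) / n.
R^(1/6) = 1.98^(1/6) = 1.120583.
C = 1.120583 / 0.035 = 32.02 m^(1/2)/s.

32.02


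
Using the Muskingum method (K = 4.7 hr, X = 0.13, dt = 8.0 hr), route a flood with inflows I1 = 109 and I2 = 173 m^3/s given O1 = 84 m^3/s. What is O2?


Muskingum coefficients:
denom = 2*K*(1-X) + dt = 2*4.7*(1-0.13) + 8.0 = 16.178.
C0 = (dt - 2*K*X)/denom = (8.0 - 2*4.7*0.13)/16.178 = 0.419.
C1 = (dt + 2*K*X)/denom = (8.0 + 2*4.7*0.13)/16.178 = 0.57.
C2 = (2*K*(1-X) - dt)/denom = 0.011.
O2 = C0*I2 + C1*I1 + C2*O1
   = 0.419*173 + 0.57*109 + 0.011*84
   = 135.54 m^3/s.

135.54


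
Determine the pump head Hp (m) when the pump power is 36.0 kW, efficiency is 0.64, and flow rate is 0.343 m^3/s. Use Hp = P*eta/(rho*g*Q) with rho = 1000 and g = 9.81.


Pump head formula: Hp = P * eta / (rho * g * Q).
Numerator: P * eta = 36.0 * 1000 * 0.64 = 23040.0 W.
Denominator: rho * g * Q = 1000 * 9.81 * 0.343 = 3364.83.
Hp = 23040.0 / 3364.83 = 6.85 m.

6.85


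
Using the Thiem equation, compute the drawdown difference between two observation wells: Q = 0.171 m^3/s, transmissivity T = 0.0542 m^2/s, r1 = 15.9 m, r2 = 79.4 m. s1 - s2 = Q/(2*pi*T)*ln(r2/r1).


Thiem equation: s1 - s2 = Q/(2*pi*T) * ln(r2/r1).
ln(r2/r1) = ln(79.4/15.9) = 1.6082.
Q/(2*pi*T) = 0.171 / (2*pi*0.0542) = 0.171 / 0.3405 = 0.5021.
s1 - s2 = 0.5021 * 1.6082 = 0.8075 m.

0.8075


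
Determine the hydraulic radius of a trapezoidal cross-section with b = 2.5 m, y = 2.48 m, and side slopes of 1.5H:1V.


For a trapezoidal section with side slope z:
A = (b + z*y)*y = (2.5 + 1.5*2.48)*2.48 = 15.426 m^2.
P = b + 2*y*sqrt(1 + z^2) = 2.5 + 2*2.48*sqrt(1 + 1.5^2) = 11.442 m.
R = A/P = 15.426 / 11.442 = 1.3482 m.

1.3482


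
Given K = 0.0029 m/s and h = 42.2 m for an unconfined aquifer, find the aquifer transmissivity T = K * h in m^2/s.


Transmissivity is defined as T = K * h.
T = 0.0029 * 42.2
  = 0.1224 m^2/s.

0.1224


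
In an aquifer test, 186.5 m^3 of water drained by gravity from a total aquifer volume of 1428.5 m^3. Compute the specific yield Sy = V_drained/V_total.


Specific yield Sy = Volume drained / Total volume.
Sy = 186.5 / 1428.5
   = 0.1306.

0.1306


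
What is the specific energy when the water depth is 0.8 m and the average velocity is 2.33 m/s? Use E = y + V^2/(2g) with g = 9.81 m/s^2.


Specific energy E = y + V^2/(2g).
Velocity head = V^2/(2g) = 2.33^2 / (2*9.81) = 5.4289 / 19.62 = 0.2767 m.
E = 0.8 + 0.2767 = 1.0767 m.

1.0767


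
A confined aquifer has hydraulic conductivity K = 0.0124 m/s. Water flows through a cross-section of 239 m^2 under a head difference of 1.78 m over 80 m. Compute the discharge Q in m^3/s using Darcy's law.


Darcy's law: Q = K * A * i, where i = dh/L.
Hydraulic gradient i = 1.78 / 80 = 0.02225.
Q = 0.0124 * 239 * 0.02225
  = 0.0659 m^3/s.

0.0659


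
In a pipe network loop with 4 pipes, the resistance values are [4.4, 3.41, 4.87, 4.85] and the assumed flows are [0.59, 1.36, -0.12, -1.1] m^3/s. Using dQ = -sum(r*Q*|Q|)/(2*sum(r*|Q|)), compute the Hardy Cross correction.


Numerator terms (r*Q*|Q|): 4.4*0.59*|0.59| = 1.5316; 3.41*1.36*|1.36| = 6.3071; 4.87*-0.12*|-0.12| = -0.0701; 4.85*-1.1*|-1.1| = -5.8685.
Sum of numerator = 1.9001.
Denominator terms (r*|Q|): 4.4*|0.59| = 2.596; 3.41*|1.36| = 4.6376; 4.87*|-0.12| = 0.5844; 4.85*|-1.1| = 5.335.
2 * sum of denominator = 2 * 13.153 = 26.306.
dQ = -1.9001 / 26.306 = -0.0722 m^3/s.

-0.0722


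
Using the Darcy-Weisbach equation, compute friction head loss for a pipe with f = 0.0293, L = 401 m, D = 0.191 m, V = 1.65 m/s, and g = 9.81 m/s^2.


Darcy-Weisbach equation: h_f = f * (L/D) * V^2/(2g).
f * L/D = 0.0293 * 401/0.191 = 61.5147.
V^2/(2g) = 1.65^2 / (2*9.81) = 2.7225 / 19.62 = 0.1388 m.
h_f = 61.5147 * 0.1388 = 8.536 m.

8.536


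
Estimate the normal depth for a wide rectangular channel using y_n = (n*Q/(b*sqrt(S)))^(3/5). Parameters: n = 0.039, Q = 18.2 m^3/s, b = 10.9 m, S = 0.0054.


We use the wide-channel approximation y_n = (n*Q/(b*sqrt(S)))^(3/5).
sqrt(S) = sqrt(0.0054) = 0.073485.
Numerator: n*Q = 0.039 * 18.2 = 0.7098.
Denominator: b*sqrt(S) = 10.9 * 0.073485 = 0.800986.
arg = 0.8862.
y_n = 0.8862^(3/5) = 0.9301 m.

0.9301


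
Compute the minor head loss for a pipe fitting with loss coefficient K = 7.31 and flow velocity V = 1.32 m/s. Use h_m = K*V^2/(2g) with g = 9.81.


Minor loss formula: h_m = K * V^2/(2g).
V^2 = 1.32^2 = 1.7424.
V^2/(2g) = 1.7424 / 19.62 = 0.0888 m.
h_m = 7.31 * 0.0888 = 0.6492 m.

0.6492


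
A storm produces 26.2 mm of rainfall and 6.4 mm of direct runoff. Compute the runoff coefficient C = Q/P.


The runoff coefficient C = runoff depth / rainfall depth.
C = 6.4 / 26.2
  = 0.2443.

0.2443


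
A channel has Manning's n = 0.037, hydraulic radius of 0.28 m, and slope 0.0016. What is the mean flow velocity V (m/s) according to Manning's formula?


Manning's equation gives V = (1/n) * R^(2/3) * S^(1/2).
First, compute R^(2/3) = 0.28^(2/3) = 0.428.
Next, S^(1/2) = 0.0016^(1/2) = 0.04.
Then 1/n = 1/0.037 = 27.03.
V = 27.03 * 0.428 * 0.04 = 0.4627 m/s.

0.4627


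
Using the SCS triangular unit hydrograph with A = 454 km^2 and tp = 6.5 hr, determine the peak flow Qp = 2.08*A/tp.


SCS formula: Qp = 2.08 * A / tp.
Qp = 2.08 * 454 / 6.5
   = 944.32 / 6.5
   = 145.28 m^3/s per cm.

145.28


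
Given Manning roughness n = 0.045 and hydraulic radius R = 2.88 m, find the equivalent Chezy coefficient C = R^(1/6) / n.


The Chezy coefficient relates to Manning's n through C = R^(1/6) / n.
R^(1/6) = 2.88^(1/6) = 1.192794.
C = 1.192794 / 0.045 = 26.51 m^(1/2)/s.

26.51


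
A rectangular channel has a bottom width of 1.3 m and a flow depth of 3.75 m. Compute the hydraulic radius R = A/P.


For a rectangular section:
Flow area A = b * y = 1.3 * 3.75 = 4.88 m^2.
Wetted perimeter P = b + 2y = 1.3 + 2*3.75 = 8.8 m.
Hydraulic radius R = A/P = 4.88 / 8.8 = 0.554 m.

0.554


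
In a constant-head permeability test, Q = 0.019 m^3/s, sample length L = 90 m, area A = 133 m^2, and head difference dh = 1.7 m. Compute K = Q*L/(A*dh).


From K = Q*L / (A*dh):
Numerator: Q*L = 0.019 * 90 = 1.71.
Denominator: A*dh = 133 * 1.7 = 226.1.
K = 1.71 / 226.1 = 0.007563 m/s.

0.007563


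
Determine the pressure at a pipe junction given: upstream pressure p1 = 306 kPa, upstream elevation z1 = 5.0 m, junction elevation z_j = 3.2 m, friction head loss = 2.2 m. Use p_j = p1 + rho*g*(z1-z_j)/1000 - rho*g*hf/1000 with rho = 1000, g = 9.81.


Junction pressure: p_j = p1 + rho*g*(z1 - z_j)/1000 - rho*g*hf/1000.
Elevation term = 1000*9.81*(5.0 - 3.2)/1000 = 17.658 kPa.
Friction term = 1000*9.81*2.2/1000 = 21.582 kPa.
p_j = 306 + 17.658 - 21.582 = 302.08 kPa.

302.08


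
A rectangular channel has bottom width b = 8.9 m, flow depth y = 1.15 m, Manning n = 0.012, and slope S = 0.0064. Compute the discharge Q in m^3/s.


For a rectangular channel, the cross-sectional area A = b * y = 8.9 * 1.15 = 10.23 m^2.
The wetted perimeter P = b + 2y = 8.9 + 2*1.15 = 11.2 m.
Hydraulic radius R = A/P = 10.23/11.2 = 0.9138 m.
Velocity V = (1/n)*R^(2/3)*S^(1/2) = (1/0.012)*0.9138^(2/3)*0.0064^(1/2) = 6.278 m/s.
Discharge Q = A * V = 10.23 * 6.278 = 64.255 m^3/s.

64.255


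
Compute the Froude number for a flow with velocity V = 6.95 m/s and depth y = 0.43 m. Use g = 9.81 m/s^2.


The Froude number is defined as Fr = V / sqrt(g*y).
g*y = 9.81 * 0.43 = 4.2183.
sqrt(g*y) = sqrt(4.2183) = 2.0539.
Fr = 6.95 / 2.0539 = 3.3839.

3.3839


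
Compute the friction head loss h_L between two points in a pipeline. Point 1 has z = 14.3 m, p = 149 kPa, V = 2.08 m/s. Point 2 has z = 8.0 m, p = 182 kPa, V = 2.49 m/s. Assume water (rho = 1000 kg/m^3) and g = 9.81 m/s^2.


Total head at each section: H = z + p/(rho*g) + V^2/(2g).
H1 = 14.3 + 149*1000/(1000*9.81) + 2.08^2/(2*9.81)
   = 14.3 + 15.189 + 0.2205
   = 29.709 m.
H2 = 8.0 + 182*1000/(1000*9.81) + 2.49^2/(2*9.81)
   = 8.0 + 18.552 + 0.316
   = 26.869 m.
h_L = H1 - H2 = 29.709 - 26.869 = 2.841 m.

2.841


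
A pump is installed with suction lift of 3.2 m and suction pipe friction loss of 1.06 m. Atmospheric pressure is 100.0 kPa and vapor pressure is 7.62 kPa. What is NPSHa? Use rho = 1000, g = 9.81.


NPSHa = p_atm/(rho*g) - z_s - hf_s - p_vap/(rho*g).
p_atm/(rho*g) = 100.0*1000 / (1000*9.81) = 10.194 m.
p_vap/(rho*g) = 7.62*1000 / (1000*9.81) = 0.777 m.
NPSHa = 10.194 - 3.2 - 1.06 - 0.777
      = 5.16 m.

5.16


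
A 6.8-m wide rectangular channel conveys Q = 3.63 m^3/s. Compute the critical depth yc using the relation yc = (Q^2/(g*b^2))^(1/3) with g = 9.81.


Using yc = (Q^2 / (g * b^2))^(1/3):
Q^2 = 3.63^2 = 13.18.
g * b^2 = 9.81 * 6.8^2 = 9.81 * 46.24 = 453.61.
Q^2 / (g*b^2) = 13.18 / 453.61 = 0.0291.
yc = 0.0291^(1/3) = 0.3074 m.

0.3074


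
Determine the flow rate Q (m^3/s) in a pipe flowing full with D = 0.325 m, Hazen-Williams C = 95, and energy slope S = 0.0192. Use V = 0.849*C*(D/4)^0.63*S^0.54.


For a full circular pipe, R = D/4 = 0.325/4 = 0.0813 m.
V = 0.849 * 95 * 0.0813^0.63 * 0.0192^0.54
  = 0.849 * 95 * 0.205678 * 0.118299
  = 1.9625 m/s.
Pipe area A = pi*D^2/4 = pi*0.325^2/4 = 0.083 m^2.
Q = A * V = 0.083 * 1.9625 = 0.1628 m^3/s.

0.1628


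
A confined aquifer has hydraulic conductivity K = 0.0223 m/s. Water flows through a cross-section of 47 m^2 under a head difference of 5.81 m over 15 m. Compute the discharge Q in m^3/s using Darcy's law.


Darcy's law: Q = K * A * i, where i = dh/L.
Hydraulic gradient i = 5.81 / 15 = 0.387333.
Q = 0.0223 * 47 * 0.387333
  = 0.406 m^3/s.

0.406


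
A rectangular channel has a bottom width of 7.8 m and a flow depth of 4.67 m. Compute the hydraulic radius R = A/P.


For a rectangular section:
Flow area A = b * y = 7.8 * 4.67 = 36.43 m^2.
Wetted perimeter P = b + 2y = 7.8 + 2*4.67 = 17.14 m.
Hydraulic radius R = A/P = 36.43 / 17.14 = 2.1252 m.

2.1252


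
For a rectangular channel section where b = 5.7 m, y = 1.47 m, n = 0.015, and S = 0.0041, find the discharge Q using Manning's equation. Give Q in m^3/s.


For a rectangular channel, the cross-sectional area A = b * y = 5.7 * 1.47 = 8.38 m^2.
The wetted perimeter P = b + 2y = 5.7 + 2*1.47 = 8.64 m.
Hydraulic radius R = A/P = 8.38/8.64 = 0.9698 m.
Velocity V = (1/n)*R^(2/3)*S^(1/2) = (1/0.015)*0.9698^(2/3)*0.0041^(1/2) = 4.1823 m/s.
Discharge Q = A * V = 8.38 * 4.1823 = 35.044 m^3/s.

35.044


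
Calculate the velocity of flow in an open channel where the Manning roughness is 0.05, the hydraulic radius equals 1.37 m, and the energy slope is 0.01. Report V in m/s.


Manning's equation gives V = (1/n) * R^(2/3) * S^(1/2).
First, compute R^(2/3) = 1.37^(2/3) = 1.2335.
Next, S^(1/2) = 0.01^(1/2) = 0.1.
Then 1/n = 1/0.05 = 20.0.
V = 20.0 * 1.2335 * 0.1 = 2.467 m/s.

2.467


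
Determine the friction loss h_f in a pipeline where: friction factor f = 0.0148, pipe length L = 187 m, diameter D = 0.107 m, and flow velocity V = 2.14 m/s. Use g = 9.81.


Darcy-Weisbach equation: h_f = f * (L/D) * V^2/(2g).
f * L/D = 0.0148 * 187/0.107 = 25.8654.
V^2/(2g) = 2.14^2 / (2*9.81) = 4.5796 / 19.62 = 0.2334 m.
h_f = 25.8654 * 0.2334 = 6.037 m.

6.037
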